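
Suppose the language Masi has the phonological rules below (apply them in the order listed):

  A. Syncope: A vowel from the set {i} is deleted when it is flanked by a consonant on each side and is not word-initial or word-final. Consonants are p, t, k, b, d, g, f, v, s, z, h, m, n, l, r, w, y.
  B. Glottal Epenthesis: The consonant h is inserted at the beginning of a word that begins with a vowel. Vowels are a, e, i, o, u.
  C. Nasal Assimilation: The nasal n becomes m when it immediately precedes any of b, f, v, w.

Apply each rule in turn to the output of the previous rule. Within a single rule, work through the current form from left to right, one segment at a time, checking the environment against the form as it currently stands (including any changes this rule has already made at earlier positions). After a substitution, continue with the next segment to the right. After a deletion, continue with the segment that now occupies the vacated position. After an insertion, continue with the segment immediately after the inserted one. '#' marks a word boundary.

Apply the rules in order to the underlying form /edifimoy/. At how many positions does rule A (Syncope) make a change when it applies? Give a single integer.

A Syncope: [edifimoy] → [edfmoy]
B Glottal Epenthesis: [edfmoy] → [hedfmoy]
C Nasal Assimilation: no change — [hedfmoy]
Rule A changed 2 position(s).

2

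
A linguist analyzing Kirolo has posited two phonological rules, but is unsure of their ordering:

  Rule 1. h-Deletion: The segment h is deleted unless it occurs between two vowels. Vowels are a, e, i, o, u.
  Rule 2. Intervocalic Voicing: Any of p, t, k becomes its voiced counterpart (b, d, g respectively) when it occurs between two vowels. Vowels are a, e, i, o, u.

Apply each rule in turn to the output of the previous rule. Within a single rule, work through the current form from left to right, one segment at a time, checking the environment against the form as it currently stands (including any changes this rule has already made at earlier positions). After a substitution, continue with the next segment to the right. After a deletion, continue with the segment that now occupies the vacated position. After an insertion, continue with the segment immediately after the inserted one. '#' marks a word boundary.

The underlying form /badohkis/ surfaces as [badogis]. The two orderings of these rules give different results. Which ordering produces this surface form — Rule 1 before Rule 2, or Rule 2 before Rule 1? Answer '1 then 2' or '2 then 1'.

Order 1 then 2:
  1 h-Deletion: [badohkis] → [badokis]
  2 Intervocalic Voicing: [badokis] → [badogis]
  result: [badogis]
Order 2 then 1:
  2 Intervocalic Voicing: no change — [badohkis]
  1 h-Deletion: [badohkis] → [badokis]
  result: [badokis]

1 then 2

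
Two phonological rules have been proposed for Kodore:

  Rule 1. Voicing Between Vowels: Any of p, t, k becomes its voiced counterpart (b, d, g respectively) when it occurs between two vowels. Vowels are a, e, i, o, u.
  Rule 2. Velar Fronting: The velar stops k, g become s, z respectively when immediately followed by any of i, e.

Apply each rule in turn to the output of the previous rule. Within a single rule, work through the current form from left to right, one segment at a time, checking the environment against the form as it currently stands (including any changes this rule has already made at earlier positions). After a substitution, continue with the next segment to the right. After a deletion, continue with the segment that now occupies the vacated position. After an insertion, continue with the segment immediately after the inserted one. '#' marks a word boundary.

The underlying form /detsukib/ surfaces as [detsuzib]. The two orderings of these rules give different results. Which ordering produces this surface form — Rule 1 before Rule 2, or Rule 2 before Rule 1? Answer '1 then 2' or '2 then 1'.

Order 1 then 2:
  1 Voicing Between Vowels: [detsukib] → [detsugib]
  2 Velar Fronting: [detsugib] → [detsuzib]
  result: [detsuzib]
Order 2 then 1:
  2 Velar Fronting: [detsukib] → [detsusib]
  1 Voicing Between Vowels: no change — [detsusib]
  result: [detsusib]

1 then 2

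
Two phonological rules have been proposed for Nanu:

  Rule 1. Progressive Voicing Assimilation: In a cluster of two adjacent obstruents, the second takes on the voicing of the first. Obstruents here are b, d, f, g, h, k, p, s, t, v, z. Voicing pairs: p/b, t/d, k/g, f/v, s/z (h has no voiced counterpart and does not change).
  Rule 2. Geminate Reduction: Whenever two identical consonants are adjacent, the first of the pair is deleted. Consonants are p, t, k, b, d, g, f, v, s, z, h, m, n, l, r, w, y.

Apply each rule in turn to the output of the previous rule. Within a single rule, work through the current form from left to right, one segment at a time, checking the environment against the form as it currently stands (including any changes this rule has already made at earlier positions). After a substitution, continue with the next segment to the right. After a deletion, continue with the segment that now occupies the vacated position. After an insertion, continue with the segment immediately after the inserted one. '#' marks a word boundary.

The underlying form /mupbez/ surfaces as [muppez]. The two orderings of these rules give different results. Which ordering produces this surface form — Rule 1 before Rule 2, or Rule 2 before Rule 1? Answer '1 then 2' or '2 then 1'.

Order 1 then 2:
  1 Progressive Voicing Assimilation: [mupbez] → [muppez]
  2 Geminate Reduction: [muppez] → [mupez]
  result: [mupez]
Order 2 then 1:
  2 Geminate Reduction: no change — [mupbez]
  1 Progressive Voicing Assimilation: [mupbez] → [muppez]
  result: [muppez]

2 then 1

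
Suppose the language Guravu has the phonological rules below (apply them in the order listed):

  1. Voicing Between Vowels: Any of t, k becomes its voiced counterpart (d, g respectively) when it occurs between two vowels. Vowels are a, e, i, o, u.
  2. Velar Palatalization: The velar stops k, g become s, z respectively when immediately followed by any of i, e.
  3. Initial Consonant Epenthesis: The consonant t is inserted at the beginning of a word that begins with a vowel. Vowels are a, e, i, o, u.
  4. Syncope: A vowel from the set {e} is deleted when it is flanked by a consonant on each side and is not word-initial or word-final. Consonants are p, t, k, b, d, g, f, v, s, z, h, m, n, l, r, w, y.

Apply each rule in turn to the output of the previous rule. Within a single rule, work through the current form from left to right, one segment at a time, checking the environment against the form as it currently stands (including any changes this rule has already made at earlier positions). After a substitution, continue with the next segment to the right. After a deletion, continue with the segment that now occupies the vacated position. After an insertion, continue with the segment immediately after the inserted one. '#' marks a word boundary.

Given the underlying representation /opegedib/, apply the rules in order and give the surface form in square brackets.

[topzdib]

1 Voicing Between Vowels: no change — [opegedib]
2 Velar Palatalization: [opegedib] → [opezedib]
3 Initial Consonant Epenthesis: [opezedib] → [topezedib]
4 Syncope: [topezedib] → [topzdib]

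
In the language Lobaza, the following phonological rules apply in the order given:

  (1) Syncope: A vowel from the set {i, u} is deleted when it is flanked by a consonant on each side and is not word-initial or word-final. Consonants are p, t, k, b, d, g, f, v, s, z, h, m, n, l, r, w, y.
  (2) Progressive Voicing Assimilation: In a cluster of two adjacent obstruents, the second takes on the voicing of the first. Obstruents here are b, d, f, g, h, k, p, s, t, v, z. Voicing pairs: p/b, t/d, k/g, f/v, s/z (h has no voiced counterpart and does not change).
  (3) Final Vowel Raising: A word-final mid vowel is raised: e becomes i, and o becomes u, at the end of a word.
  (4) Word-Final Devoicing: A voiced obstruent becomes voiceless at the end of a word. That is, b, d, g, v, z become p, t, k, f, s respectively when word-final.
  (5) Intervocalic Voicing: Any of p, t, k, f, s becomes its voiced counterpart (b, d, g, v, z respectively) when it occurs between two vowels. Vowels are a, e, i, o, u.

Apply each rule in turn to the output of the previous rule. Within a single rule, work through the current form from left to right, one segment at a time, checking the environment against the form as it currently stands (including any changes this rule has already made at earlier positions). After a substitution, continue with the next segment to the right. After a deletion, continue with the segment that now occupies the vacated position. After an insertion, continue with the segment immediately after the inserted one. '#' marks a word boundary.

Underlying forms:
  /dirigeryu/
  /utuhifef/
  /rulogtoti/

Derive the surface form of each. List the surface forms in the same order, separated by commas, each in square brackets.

[drgeryu], [uthfef], [rlogdodi]

/dirigeryu/:
  (1) Syncope: [dirigeryu] → [drgeryu]
  (2) Progressive Voicing Assimilation: no change — [drgeryu]
  (3) Final Vowel Raising: no change — [drgeryu]
  (4) Word-Final Devoicing: no change — [drgeryu]
  (5) Intervocalic Voicing: no change — [drgeryu]
/utuhifef/:
  (1) Syncope: [utuhifef] → [uthfef]
  (2) Progressive Voicing Assimilation: no change — [uthfef]
  (3) Final Vowel Raising: no change — [uthfef]
  (4) Word-Final Devoicing: no change — [uthfef]
  (5) Intervocalic Voicing: no change — [uthfef]
/rulogtoti/:
  (1) Syncope: [rulogtoti] → [rlogtoti]
  (2) Progressive Voicing Assimilation: [rlogtoti] → [rlogdoti]
  (3) Final Vowel Raising: no change — [rlogdoti]
  (4) Word-Final Devoicing: no change — [rlogdoti]
  (5) Intervocalic Voicing: [rlogdoti] → [rlogdodi]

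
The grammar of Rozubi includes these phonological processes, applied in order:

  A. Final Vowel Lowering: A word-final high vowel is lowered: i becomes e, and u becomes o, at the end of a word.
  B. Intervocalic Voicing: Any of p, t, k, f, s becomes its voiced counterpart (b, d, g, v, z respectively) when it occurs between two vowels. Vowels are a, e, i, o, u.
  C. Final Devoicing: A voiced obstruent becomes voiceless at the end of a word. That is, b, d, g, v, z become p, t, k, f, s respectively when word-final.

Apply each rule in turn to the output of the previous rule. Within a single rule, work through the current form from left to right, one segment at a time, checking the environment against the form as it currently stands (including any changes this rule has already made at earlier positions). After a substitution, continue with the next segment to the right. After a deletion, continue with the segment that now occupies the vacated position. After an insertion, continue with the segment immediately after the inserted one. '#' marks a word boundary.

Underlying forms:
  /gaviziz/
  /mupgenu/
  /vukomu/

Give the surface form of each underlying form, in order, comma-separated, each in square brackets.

[gavizis], [mupgeno], [vugomo]

/gaviziz/:
  A Final Vowel Lowering: no change — [gaviziz]
  B Intervocalic Voicing: no change — [gaviziz]
  C Final Devoicing: [gaviziz] → [gavizis]
/mupgenu/:
  A Final Vowel Lowering: [mupgenu] → [mupgeno]
  B Intervocalic Voicing: no change — [mupgeno]
  C Final Devoicing: no change — [mupgeno]
/vukomu/:
  A Final Vowel Lowering: [vukomu] → [vukomo]
  B Intervocalic Voicing: [vukomo] → [vugomo]
  C Final Devoicing: no change — [vugomo]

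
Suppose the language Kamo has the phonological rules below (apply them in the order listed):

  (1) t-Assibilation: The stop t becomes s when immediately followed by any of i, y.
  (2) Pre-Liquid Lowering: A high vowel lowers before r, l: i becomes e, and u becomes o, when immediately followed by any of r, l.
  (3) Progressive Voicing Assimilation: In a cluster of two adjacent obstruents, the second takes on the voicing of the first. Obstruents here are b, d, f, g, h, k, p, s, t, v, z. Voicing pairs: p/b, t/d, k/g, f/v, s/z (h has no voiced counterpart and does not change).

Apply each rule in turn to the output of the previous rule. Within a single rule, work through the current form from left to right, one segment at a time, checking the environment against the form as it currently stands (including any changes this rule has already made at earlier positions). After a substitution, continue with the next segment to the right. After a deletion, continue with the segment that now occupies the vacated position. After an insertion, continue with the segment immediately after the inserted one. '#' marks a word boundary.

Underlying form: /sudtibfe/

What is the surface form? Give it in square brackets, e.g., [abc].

[sudzibve]

(1) t-Assibilation: [sudtibfe] → [sudsibfe]
(2) Pre-Liquid Lowering: no change — [sudsibfe]
(3) Progressive Voicing Assimilation: [sudsibfe] → [sudzibve]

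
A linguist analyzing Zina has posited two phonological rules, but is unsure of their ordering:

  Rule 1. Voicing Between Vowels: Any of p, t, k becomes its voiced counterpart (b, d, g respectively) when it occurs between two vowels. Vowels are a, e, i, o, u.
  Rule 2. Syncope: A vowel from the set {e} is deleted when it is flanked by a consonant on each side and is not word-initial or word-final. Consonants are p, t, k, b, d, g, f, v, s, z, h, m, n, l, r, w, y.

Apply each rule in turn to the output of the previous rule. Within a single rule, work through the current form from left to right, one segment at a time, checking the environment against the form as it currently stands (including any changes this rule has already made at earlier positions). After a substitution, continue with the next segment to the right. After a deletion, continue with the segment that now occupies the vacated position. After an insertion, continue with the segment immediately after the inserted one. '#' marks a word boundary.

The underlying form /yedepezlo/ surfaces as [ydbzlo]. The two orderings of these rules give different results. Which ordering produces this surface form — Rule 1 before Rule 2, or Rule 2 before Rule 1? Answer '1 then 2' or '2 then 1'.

Order 1 then 2:
  1 Voicing Between Vowels: [yedepezlo] → [yedebezlo]
  2 Syncope: [yedebezlo] → [ydbzlo]
  result: [ydbzlo]
Order 2 then 1:
  2 Syncope: [yedepezlo] → [ydpzlo]
  1 Voicing Between Vowels: no change — [ydpzlo]
  result: [ydpzlo]

1 then 2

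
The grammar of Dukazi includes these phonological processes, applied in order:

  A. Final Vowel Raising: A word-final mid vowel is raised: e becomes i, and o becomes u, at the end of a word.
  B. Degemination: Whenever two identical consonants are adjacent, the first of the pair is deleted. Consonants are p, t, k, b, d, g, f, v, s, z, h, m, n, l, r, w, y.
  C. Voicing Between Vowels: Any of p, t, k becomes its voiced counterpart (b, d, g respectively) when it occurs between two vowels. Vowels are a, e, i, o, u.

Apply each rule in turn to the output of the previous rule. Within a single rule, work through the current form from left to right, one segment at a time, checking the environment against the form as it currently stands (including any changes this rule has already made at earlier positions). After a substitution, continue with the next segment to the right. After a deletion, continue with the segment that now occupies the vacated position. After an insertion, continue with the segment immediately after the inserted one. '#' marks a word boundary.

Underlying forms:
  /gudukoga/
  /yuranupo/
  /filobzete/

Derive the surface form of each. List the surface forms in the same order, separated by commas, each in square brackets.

[gudugoga], [yuranubu], [filobzedi]

/gudukoga/:
  A Final Vowel Raising: no change — [gudukoga]
  B Degemination: no change — [gudukoga]
  C Voicing Between Vowels: [gudukoga] → [gudugoga]
/yuranupo/:
  A Final Vowel Raising: [yuranupo] → [yuranupu]
  B Degemination: no change — [yuranupu]
  C Voicing Between Vowels: [yuranupu] → [yuranubu]
/filobzete/:
  A Final Vowel Raising: [filobzete] → [filobzeti]
  B Degemination: no change — [filobzeti]
  C Voicing Between Vowels: [filobzeti] → [filobzedi]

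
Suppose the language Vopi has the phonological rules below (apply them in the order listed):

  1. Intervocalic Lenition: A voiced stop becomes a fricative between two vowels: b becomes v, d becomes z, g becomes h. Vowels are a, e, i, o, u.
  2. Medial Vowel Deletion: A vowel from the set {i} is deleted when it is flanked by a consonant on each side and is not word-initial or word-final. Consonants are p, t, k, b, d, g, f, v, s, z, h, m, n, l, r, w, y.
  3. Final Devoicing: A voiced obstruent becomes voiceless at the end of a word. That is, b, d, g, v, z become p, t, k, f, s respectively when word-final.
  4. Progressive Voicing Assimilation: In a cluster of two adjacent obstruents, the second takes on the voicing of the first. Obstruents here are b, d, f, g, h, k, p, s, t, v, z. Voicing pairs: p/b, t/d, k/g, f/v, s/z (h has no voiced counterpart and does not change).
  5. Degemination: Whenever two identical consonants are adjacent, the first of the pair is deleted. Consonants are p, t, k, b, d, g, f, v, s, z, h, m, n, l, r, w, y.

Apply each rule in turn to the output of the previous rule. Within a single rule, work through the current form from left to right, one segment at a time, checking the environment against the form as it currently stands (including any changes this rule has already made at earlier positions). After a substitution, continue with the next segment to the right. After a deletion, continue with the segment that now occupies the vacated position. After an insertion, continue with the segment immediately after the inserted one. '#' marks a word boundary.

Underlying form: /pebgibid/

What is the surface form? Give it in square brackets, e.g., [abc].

1 Intervocalic Lenition: [pebgibid] → [pebgivid]
2 Medial Vowel Deletion: [pebgivid] → [pebgvd]
3 Final Devoicing: [pebgvd] → [pebgvt]
4 Progressive Voicing Assimilation: [pebgvt] → [pebgvd]
5 Degemination: no change — [pebgvd]

[pebgvd]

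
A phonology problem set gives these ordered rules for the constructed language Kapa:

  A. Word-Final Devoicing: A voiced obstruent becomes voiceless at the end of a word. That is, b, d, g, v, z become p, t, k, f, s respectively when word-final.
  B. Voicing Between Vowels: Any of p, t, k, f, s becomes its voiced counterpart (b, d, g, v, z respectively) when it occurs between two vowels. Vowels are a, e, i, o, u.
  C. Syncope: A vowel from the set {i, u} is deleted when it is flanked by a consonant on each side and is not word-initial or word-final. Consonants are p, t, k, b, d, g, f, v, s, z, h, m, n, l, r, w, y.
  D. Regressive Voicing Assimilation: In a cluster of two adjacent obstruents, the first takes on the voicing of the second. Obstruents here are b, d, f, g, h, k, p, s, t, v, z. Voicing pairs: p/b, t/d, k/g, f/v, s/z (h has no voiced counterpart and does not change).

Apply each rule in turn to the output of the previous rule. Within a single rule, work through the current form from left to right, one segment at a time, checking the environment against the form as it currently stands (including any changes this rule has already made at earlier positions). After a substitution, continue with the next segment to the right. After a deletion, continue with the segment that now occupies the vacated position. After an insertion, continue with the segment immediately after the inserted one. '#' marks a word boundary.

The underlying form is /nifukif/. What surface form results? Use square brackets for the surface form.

A Word-Final Devoicing: no change — [nifukif]
B Voicing Between Vowels: [nifukif] → [nivugif]
C Syncope: [nivugif] → [nvgf]
D Regressive Voicing Assimilation: [nvgf] → [nvkf]

[nvkf]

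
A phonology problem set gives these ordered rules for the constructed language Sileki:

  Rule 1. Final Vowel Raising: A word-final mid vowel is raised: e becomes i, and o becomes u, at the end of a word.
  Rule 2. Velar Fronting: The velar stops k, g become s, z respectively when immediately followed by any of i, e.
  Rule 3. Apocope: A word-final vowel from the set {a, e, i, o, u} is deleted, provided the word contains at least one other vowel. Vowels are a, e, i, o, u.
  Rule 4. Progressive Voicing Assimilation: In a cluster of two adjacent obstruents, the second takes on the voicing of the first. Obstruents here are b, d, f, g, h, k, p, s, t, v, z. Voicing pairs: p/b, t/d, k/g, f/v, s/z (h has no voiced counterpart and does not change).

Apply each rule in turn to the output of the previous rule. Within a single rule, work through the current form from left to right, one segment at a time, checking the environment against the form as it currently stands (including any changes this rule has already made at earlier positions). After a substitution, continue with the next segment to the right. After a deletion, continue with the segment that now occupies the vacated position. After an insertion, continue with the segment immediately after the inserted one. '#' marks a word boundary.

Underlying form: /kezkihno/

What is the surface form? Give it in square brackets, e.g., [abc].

[sezzihn]

Rule 1 Final Vowel Raising: [kezkihno] → [kezkihnu]
Rule 2 Velar Fronting: [kezkihnu] → [sezsihnu]
Rule 3 Apocope: [sezsihnu] → [sezsihn]
Rule 4 Progressive Voicing Assimilation: [sezsihn] → [sezzihn]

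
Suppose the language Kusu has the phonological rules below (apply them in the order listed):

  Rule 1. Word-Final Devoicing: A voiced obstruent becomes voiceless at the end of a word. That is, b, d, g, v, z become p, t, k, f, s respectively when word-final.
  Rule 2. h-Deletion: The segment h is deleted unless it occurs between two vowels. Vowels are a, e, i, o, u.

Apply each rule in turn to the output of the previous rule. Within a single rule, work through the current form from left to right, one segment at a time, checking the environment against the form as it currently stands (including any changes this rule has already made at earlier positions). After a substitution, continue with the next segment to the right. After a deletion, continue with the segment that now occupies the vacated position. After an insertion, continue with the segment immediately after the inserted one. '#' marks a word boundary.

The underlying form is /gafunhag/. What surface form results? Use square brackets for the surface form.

[gafunak]

Rule 1 Word-Final Devoicing: [gafunhag] → [gafunhak]
Rule 2 h-Deletion: [gafunhak] → [gafunak]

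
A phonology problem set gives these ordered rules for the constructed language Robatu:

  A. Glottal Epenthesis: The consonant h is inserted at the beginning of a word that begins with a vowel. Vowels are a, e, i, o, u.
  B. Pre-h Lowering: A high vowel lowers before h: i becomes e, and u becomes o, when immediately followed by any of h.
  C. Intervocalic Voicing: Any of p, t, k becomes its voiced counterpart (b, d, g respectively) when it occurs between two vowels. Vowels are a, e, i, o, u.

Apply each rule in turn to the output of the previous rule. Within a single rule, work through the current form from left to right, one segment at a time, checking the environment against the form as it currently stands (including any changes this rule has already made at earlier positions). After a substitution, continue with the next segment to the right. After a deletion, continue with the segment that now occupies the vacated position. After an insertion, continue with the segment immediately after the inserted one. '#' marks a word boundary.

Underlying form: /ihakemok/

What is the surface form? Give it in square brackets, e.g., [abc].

A Glottal Epenthesis: [ihakemok] → [hihakemok]
B Pre-h Lowering: [hihakemok] → [hehakemok]
C Intervocalic Voicing: [hehakemok] → [hehagemok]

[hehagemok]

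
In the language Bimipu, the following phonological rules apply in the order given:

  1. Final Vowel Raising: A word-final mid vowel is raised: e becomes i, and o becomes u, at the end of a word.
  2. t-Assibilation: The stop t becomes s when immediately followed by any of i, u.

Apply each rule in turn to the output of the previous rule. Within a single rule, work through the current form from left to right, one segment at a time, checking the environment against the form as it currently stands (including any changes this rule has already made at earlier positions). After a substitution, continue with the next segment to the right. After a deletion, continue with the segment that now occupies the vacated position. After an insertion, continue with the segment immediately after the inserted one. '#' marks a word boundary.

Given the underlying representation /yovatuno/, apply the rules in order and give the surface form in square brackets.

[yovasunu]

1 Final Vowel Raising: [yovatuno] → [yovatunu]
2 t-Assibilation: [yovatunu] → [yovasunu]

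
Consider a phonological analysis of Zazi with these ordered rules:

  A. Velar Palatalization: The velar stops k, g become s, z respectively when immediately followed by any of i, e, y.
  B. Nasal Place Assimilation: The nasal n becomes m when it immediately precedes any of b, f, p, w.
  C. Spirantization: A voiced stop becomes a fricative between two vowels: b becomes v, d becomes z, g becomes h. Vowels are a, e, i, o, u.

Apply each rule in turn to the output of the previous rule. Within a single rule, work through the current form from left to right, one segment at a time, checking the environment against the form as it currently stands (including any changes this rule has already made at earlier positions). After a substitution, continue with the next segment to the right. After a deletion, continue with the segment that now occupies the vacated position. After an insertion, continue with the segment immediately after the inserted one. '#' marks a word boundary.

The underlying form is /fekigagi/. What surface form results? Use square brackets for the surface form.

[fesihazi]

A Velar Palatalization: [fekigagi] → [fesigazi]
B Nasal Place Assimilation: no change — [fesigazi]
C Spirantization: [fesigazi] → [fesihazi]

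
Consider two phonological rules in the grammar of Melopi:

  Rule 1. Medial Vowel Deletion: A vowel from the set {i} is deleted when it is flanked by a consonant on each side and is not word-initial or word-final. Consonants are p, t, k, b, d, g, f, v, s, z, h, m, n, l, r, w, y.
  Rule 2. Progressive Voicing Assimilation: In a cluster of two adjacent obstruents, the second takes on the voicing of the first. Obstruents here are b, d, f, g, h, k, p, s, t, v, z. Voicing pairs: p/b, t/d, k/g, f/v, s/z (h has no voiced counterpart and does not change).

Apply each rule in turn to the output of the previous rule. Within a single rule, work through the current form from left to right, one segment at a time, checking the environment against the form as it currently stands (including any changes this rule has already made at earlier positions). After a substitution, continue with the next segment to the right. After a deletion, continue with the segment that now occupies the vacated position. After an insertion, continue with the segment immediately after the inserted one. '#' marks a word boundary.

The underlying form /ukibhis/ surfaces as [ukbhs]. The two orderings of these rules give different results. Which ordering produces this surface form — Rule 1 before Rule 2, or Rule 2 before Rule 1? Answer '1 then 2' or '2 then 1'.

2 then 1

Order 1 then 2:
  1 Medial Vowel Deletion: [ukibhis] → [ukbhs]
  2 Progressive Voicing Assimilation: [ukbhs] → [ukphs]
  result: [ukphs]
Order 2 then 1:
  2 Progressive Voicing Assimilation: no change — [ukibhis]
  1 Medial Vowel Deletion: [ukibhis] → [ukbhs]
  result: [ukbhs]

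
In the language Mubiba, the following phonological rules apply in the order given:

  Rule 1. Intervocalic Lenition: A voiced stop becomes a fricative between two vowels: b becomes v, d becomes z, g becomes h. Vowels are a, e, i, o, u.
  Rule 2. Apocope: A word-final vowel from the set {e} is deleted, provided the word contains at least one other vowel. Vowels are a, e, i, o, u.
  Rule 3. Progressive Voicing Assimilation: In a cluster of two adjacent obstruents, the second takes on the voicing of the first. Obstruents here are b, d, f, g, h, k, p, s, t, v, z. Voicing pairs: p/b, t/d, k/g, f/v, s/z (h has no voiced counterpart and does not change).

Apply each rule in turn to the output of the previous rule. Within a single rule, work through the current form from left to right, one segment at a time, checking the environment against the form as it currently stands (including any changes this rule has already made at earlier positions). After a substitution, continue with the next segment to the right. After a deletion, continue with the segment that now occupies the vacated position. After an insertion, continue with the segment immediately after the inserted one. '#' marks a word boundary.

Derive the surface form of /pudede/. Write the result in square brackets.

[puzez]

Rule 1 Intervocalic Lenition: [pudede] → [puzeze]
Rule 2 Apocope: [puzeze] → [puzez]
Rule 3 Progressive Voicing Assimilation: no change — [puzez]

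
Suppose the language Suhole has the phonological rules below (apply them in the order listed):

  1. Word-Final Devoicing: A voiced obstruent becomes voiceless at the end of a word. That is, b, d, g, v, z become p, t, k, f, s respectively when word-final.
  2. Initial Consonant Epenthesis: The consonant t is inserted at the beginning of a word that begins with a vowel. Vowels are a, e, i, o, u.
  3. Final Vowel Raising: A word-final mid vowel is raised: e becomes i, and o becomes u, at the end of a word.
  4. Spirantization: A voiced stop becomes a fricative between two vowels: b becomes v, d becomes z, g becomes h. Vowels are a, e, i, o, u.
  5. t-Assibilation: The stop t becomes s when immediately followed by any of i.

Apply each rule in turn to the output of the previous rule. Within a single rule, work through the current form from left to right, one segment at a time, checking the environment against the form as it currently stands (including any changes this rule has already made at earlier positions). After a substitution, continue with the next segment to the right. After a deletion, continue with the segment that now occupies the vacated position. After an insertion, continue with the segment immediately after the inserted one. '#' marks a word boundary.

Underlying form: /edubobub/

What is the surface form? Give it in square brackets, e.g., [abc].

1 Word-Final Devoicing: [edubobub] → [edubobup]
2 Initial Consonant Epenthesis: [edubobup] → [tedubobup]
3 Final Vowel Raising: no change — [tedubobup]
4 Spirantization: [tedubobup] → [tezuvovup]
5 t-Assibilation: no change — [tezuvovup]

[tezuvovup]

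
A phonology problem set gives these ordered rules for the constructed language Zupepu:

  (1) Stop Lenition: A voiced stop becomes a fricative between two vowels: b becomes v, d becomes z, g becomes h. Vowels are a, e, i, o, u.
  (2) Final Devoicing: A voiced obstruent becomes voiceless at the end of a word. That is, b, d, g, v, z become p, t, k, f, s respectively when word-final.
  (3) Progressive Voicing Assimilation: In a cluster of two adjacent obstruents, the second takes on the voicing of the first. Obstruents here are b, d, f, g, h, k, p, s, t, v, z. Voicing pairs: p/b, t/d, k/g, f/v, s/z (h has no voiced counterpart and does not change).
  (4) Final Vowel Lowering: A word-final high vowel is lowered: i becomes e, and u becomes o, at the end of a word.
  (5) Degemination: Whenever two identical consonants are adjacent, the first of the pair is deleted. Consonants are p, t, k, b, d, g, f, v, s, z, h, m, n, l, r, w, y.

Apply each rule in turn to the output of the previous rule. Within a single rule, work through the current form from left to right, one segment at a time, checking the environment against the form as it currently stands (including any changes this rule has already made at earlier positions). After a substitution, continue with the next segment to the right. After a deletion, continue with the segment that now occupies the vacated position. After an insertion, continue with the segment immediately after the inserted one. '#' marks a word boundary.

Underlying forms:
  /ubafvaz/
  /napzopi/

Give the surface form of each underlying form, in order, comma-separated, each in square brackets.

[uvafas], [napsope]

/ubafvaz/:
  (1) Stop Lenition: [ubafvaz] → [uvafvaz]
  (2) Final Devoicing: [uvafvaz] → [uvafvas]
  (3) Progressive Voicing Assimilation: [uvafvas] → [uvaffas]
  (4) Final Vowel Lowering: no change — [uvaffas]
  (5) Degemination: [uvaffas] → [uvafas]
/napzopi/:
  (1) Stop Lenition: no change — [napzopi]
  (2) Final Devoicing: no change — [napzopi]
  (3) Progressive Voicing Assimilation: [napzopi] → [napsopi]
  (4) Final Vowel Lowering: [napsopi] → [napsope]
  (5) Degemination: no change — [napsope]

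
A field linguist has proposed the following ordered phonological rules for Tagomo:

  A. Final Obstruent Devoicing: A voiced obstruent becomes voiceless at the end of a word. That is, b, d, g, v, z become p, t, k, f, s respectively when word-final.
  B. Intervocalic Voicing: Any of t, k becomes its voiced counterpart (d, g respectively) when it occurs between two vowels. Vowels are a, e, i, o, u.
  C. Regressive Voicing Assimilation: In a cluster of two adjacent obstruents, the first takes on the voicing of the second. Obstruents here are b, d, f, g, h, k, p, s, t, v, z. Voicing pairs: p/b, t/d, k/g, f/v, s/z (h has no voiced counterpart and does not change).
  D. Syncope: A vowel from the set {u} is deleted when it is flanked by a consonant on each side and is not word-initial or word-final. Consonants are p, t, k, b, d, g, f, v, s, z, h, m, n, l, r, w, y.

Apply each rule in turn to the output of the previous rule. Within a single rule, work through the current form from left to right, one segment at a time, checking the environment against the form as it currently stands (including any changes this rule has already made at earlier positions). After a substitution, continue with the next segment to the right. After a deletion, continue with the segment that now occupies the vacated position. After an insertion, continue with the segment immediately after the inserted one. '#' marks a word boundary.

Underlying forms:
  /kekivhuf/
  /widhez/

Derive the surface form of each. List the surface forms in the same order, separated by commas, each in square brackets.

/kekivhuf/:
  A Final Obstruent Devoicing: no change — [kekivhuf]
  B Intervocalic Voicing: [kekivhuf] → [kegivhuf]
  C Regressive Voicing Assimilation: [kegivhuf] → [kegifhuf]
  D Syncope: [kegifhuf] → [kegifhf]
/widhez/:
  A Final Obstruent Devoicing: [widhez] → [widhes]
  B Intervocalic Voicing: no change — [widhes]
  C Regressive Voicing Assimilation: [widhes] → [withes]
  D Syncope: no change — [withes]

[kegifhf], [withes]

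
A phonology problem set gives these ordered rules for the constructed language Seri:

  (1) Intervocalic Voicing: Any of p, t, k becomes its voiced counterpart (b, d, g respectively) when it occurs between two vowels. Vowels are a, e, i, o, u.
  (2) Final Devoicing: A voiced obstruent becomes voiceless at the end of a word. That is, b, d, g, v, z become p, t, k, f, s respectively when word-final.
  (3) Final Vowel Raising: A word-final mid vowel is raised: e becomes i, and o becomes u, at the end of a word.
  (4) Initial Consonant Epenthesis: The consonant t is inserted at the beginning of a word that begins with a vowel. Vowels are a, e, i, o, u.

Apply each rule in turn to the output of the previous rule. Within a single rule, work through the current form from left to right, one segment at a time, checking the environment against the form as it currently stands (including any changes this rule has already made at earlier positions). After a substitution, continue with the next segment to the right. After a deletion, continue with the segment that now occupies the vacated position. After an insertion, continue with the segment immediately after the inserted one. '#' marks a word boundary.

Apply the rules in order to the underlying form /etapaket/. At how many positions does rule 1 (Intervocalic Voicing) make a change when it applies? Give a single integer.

3

(1) Intervocalic Voicing: [etapaket] → [edabaget]
(2) Final Devoicing: no change — [edabaget]
(3) Final Vowel Raising: no change — [edabaget]
(4) Initial Consonant Epenthesis: [edabaget] → [tedabaget]
Rule 1 changed 3 position(s).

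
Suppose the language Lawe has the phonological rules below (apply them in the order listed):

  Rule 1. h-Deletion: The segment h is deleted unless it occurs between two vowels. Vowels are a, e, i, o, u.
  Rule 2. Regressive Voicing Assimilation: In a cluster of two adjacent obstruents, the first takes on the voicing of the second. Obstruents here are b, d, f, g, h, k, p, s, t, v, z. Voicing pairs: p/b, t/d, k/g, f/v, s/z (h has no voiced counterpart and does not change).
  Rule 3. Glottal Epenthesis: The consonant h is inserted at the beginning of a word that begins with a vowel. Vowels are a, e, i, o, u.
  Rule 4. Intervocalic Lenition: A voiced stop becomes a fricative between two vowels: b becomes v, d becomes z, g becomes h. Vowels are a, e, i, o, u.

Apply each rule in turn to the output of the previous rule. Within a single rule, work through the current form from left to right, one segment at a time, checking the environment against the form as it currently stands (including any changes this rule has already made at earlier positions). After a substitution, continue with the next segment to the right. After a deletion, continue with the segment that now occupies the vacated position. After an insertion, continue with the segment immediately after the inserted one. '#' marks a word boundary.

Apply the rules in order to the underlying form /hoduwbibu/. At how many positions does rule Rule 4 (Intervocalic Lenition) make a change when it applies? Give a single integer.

Rule 1 h-Deletion: [hoduwbibu] → [oduwbibu]
Rule 2 Regressive Voicing Assimilation: no change — [oduwbibu]
Rule 3 Glottal Epenthesis: [oduwbibu] → [hoduwbibu]
Rule 4 Intervocalic Lenition: [hoduwbibu] → [hozuwbivu]
Rule Rule 4 changed 2 position(s).

2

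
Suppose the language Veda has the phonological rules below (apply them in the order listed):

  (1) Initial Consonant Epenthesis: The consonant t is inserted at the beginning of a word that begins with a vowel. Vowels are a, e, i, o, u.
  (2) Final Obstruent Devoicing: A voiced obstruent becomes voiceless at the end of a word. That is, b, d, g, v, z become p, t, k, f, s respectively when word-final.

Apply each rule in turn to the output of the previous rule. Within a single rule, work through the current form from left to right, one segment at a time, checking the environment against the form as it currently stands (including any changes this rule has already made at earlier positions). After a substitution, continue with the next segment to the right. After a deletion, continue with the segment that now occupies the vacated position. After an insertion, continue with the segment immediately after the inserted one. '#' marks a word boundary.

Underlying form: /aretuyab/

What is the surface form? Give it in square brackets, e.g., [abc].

[taretuyap]

(1) Initial Consonant Epenthesis: [aretuyab] → [taretuyab]
(2) Final Obstruent Devoicing: [taretuyab] → [taretuyap]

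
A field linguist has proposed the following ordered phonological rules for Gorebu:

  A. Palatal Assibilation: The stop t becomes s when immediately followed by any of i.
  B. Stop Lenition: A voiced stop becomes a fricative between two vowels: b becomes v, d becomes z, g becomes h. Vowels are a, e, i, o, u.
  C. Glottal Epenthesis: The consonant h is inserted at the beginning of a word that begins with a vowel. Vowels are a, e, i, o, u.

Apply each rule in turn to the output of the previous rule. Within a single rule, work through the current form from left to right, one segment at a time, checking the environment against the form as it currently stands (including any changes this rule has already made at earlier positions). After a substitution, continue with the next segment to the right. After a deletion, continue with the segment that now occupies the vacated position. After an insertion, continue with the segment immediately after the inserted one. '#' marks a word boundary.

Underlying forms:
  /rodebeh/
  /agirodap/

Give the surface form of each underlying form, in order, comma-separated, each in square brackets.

[rozeveh], [hahirozap]

/rodebeh/:
  A Palatal Assibilation: no change — [rodebeh]
  B Stop Lenition: [rodebeh] → [rozeveh]
  C Glottal Epenthesis: no change — [rozeveh]
/agirodap/:
  A Palatal Assibilation: no change — [agirodap]
  B Stop Lenition: [agirodap] → [ahirozap]
  C Glottal Epenthesis: [ahirozap] → [hahirozap]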